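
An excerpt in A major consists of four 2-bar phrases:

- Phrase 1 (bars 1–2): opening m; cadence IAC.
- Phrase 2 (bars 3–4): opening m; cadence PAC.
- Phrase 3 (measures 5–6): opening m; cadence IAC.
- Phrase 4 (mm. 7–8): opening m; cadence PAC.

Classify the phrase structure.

The cadence pattern IAC–PAC–IAC–PAC is weak–strong twice, and phrases 3–4 restate phrases 1–2: a period heard twice, not a double period (which would end weakly at phrase 2).

repeated period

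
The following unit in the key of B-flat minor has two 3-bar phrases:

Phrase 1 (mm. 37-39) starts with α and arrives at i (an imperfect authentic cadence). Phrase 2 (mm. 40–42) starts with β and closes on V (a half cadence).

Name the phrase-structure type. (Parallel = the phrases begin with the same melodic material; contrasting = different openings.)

phrase group

The second phrase closes with a half cadence, which is not stronger than the first phrase's imperfect authentic cadence; without a weak→strong cadential pair there is no antecedent–consequent relationship, so this is a phrase group rather than a period.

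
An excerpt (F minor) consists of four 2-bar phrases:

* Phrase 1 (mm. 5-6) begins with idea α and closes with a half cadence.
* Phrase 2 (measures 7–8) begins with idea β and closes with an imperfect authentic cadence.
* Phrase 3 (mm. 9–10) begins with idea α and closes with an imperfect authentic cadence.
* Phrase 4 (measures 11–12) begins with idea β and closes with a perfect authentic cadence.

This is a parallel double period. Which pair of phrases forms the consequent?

In a double period the first pair of phrases (ending imperfect authentic cadence) is the large antecedent and the second pair (ending perfect authentic cadence) is the large consequent; the consequent is phrases 3 and 4.

phrases 3 and 4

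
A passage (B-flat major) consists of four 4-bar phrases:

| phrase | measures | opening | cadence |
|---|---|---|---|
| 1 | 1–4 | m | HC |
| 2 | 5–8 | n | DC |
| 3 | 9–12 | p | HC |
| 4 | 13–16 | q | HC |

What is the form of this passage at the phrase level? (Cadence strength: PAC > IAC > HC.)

phrase group

Phrase 4 ends with a half cadence, no stronger than phrase 2's deceptive cadence, so the four phrases do not form a double period; nor do phrases 3–4 duplicate 1–2, so it is not a repeated period. With no phrase reaching a conclusive cadence, the passage is a phrase group.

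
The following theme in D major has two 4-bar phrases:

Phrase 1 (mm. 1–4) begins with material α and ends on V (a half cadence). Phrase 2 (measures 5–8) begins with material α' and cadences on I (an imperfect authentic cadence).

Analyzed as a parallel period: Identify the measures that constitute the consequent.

measures 5–8

The antecedent is the phrase ending with the weaker cadence (half cadence, phrase 1) and the consequent the one ending more conclusively (imperfect authentic cadence, phrase 2); the consequent is mm. 5–8.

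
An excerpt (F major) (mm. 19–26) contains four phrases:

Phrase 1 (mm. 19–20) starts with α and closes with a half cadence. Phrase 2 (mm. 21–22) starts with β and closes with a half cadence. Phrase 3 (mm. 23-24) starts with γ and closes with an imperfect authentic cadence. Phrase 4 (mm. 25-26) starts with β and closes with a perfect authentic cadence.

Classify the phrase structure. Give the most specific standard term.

Four phrases in two halves: the first half (bars 19–22) ends with a half cadence, the second (bars 23-26) with a perfect authentic cadence — a large antecedent–consequent pair, i.e. a double period.
Phrase 3 begins with different material from phrase 1, making it contrasting.

contrasting double period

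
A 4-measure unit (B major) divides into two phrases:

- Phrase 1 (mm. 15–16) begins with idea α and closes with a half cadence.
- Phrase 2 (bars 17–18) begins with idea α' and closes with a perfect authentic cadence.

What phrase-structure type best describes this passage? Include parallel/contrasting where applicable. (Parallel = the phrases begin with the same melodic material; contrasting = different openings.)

Phrase 1 ends with a half cadence (weaker) and phrase 2 with a perfect authentic cadence (stronger): antecedent + consequent = a period.
The two phrases open with the same material (α / α'), so the period is parallel.

parallel period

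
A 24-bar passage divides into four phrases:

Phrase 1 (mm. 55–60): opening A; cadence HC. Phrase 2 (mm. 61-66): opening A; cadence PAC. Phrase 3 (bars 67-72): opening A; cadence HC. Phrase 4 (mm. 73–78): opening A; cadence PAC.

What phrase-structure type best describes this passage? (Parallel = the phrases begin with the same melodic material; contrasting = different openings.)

repeated period

The cadence pattern HC–PAC–HC–PAC is weak–strong twice, and phrases 3–4 restate phrases 1–2: a period heard twice, not a double period (which would end weakly at phrase 2).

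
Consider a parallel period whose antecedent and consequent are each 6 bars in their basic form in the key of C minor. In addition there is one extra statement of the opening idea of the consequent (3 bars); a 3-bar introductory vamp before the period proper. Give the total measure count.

18 measures

Basic parallel period: 6 + 6 = 12 bars.
12 (basic form) + 3 (extra statement) + 3 (introduction) = 18.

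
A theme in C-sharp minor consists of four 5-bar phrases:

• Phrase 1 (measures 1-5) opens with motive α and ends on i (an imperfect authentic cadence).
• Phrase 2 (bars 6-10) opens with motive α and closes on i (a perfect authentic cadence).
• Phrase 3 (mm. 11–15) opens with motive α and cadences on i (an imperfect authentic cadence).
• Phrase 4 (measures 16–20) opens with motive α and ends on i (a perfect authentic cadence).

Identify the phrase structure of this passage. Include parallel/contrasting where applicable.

repeated period

The cadence pattern IAC–PAC–IAC–PAC is weak–strong twice, and phrases 3–4 restate phrases 1–2: a period heard twice, not a double period (which would end weakly at phrase 2).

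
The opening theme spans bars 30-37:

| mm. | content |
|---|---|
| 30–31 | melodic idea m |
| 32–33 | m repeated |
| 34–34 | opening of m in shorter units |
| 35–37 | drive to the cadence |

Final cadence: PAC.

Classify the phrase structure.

Basic idea (bars 30–31) + its repetition (mm. 32–33) form the presentation; fragmentation and cadence (mm. 34–37) form the continuation — the 8-bar whole is a sentence.

sentence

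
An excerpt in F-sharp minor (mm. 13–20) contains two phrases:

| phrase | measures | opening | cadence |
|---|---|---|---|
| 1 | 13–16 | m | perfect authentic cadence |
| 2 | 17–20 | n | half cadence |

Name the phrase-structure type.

phrase group

The second phrase closes with a half cadence, which is not stronger than the first phrase's perfect authentic cadence; without a weak→strong cadential pair there is no antecedent–consequent relationship, so this is a phrase group rather than a period.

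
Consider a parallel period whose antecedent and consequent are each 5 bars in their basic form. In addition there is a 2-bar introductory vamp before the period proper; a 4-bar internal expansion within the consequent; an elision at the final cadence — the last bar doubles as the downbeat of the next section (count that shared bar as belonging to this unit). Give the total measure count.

16 measures

Basic parallel period: 5 + 5 = 10 bars.
10 (basic form) + 2 (introduction) + 4 (internal expansion) = 16.
The elision shares a bar with the next section but does not change this unit's count.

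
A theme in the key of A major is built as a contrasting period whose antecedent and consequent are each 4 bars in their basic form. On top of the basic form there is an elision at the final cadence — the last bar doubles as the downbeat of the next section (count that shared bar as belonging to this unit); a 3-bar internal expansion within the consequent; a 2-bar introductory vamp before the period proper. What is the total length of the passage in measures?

Basic contrasting period: 4 + 4 = 8 bars.
8 (basic form) + 3 (internal expansion) + 2 (introduction) = 13.
The elision shares a bar with the next section but does not change this unit's count.

13 measures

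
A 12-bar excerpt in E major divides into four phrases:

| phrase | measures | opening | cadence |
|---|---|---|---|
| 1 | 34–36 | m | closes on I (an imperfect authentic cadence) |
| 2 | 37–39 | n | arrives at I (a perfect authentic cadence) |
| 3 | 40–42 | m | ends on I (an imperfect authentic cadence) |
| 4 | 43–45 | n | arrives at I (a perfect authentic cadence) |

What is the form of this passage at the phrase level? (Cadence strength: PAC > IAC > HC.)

The cadence pattern IAC–PAC–IAC–PAC is weak–strong twice, and phrases 3–4 restate phrases 1–2: a period heard twice, not a double period (which would end weakly at phrase 2).

repeated period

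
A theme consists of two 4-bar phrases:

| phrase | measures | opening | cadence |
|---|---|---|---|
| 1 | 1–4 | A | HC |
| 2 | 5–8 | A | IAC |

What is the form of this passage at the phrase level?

Phrase 1 ends with a half cadence (weaker) and phrase 2 with an imperfect authentic cadence (stronger): antecedent + consequent = a period.
The two phrases open with the same material (A / A), so the period is parallel.

parallel period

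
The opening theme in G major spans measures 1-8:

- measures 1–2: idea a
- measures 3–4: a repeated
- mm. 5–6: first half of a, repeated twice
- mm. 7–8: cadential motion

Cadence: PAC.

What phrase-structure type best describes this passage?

sentence

Basic idea (measures 1-2) + its repetition (mm. 3–4) form the presentation; fragmentation and cadence (measures 5–8) form the continuation — the 8-bar whole is a sentence.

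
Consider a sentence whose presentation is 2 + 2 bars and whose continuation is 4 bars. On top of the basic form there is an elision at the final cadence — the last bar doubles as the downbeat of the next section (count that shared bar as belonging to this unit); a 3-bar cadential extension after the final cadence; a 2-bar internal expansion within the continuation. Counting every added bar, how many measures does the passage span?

13 measures

Basic sentence: 2 + 2 + 4 = 8 bars.
8 (basic form) + 3 (cadential extension) + 2 (internal expansion) = 13.
The elision shares a bar with the next section but does not change this unit's count.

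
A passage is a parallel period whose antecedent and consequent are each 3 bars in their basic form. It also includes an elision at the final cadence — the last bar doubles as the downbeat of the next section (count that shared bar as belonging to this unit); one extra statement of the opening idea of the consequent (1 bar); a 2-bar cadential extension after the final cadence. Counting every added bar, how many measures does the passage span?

Basic parallel period: 3 + 3 = 6 bars.
6 (basic form) + 1 (extra statement) + 2 (cadential extension) = 9.
The elision shares a bar with the next section but does not change this unit's count.

9 measures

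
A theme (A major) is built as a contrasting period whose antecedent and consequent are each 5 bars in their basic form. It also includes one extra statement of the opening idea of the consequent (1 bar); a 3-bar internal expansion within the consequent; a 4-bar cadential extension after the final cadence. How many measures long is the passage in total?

18 measures

Basic contrasting period: 5 + 5 = 10 bars.
10 (basic form) + 1 (extra statement) + 3 (internal expansion) + 4 (cadential extension) = 18.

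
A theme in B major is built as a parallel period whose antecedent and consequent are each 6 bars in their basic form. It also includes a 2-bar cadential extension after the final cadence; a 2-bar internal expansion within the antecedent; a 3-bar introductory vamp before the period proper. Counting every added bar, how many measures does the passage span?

Basic parallel period: 6 + 6 = 12 bars.
12 (basic form) + 2 (cadential extension) + 2 (internal expansion) + 3 (introduction) = 19.

19 measures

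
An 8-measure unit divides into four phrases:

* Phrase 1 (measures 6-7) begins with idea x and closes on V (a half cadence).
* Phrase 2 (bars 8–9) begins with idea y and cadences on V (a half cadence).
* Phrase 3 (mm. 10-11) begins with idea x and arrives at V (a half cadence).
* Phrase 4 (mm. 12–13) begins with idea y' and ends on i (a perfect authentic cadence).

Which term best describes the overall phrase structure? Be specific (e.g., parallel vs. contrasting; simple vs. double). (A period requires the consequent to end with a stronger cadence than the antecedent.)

Four phrases in two halves: the first half (measures 6–9) ends with a half cadence, the second (mm. 10–13) with a perfect authentic cadence — a large antecedent–consequent pair, i.e. a double period.
Phrase 3 begins with the same material as phrase 1, making it parallel.

parallel double period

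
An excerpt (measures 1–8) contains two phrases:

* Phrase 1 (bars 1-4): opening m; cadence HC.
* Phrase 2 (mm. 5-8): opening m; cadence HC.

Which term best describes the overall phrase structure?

repeated phrase

Both phrases have the same opening (m) and the same cadence (half cadence): the second is a restatement, not a consequent, so this is a repeated phrase rather than a period.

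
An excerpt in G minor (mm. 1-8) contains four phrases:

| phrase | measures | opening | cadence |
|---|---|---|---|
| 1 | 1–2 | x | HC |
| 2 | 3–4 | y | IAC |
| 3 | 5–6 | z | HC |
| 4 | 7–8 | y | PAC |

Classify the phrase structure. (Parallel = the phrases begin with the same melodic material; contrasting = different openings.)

Four phrases in two halves: the first half (bars 1-4) ends with an imperfect authentic cadence, the second (mm. 5–8) with a perfect authentic cadence — a large antecedent–consequent pair, i.e. a double period.
Phrase 3 begins with different material from phrase 1, making it contrasting.

contrasting double period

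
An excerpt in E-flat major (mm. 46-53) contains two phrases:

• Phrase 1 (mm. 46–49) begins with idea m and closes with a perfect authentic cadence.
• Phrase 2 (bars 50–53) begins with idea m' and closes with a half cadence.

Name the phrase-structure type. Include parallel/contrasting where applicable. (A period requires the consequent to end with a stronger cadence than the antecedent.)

phrase group

The second phrase closes with a half cadence, which is not stronger than the first phrase's perfect authentic cadence; without a weak→strong cadential pair there is no antecedent–consequent relationship, so this is a phrase group rather than a period.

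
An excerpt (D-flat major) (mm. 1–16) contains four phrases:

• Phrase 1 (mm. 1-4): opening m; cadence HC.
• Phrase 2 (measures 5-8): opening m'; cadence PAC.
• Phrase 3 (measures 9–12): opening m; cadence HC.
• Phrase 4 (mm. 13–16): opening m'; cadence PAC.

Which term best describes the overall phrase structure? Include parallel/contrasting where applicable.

repeated period

The cadence pattern HC–PAC–HC–PAC is weak–strong twice, and phrases 3–4 restate phrases 1–2: a period heard twice, not a double period (which would end weakly at phrase 2).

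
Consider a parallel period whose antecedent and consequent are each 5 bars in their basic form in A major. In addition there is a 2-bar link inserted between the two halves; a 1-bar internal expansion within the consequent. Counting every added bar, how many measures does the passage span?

13 measures

Basic parallel period: 5 + 5 = 10 bars.
10 (basic form) + 2 (link) + 1 (internal expansion) = 13.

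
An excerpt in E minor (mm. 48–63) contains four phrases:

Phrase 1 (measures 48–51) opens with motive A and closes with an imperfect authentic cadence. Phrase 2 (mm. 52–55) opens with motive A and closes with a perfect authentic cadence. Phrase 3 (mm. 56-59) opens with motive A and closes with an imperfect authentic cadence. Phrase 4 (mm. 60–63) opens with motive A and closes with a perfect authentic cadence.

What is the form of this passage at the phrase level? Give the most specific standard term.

The cadence pattern IAC–PAC–IAC–PAC is weak–strong twice, and phrases 3–4 restate phrases 1–2: a period heard twice, not a double period (which would end weakly at phrase 2).

repeated period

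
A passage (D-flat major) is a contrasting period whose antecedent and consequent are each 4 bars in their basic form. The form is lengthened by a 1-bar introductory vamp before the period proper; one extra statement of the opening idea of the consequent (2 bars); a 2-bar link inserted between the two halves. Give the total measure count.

13 measures

Basic contrasting period: 4 + 4 = 8 bars.
8 (basic form) + 1 (introduction) + 2 (extra statement) + 2 (link) = 13.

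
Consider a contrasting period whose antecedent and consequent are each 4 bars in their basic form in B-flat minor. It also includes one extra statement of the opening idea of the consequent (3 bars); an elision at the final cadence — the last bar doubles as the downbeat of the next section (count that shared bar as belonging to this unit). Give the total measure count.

Basic contrasting period: 4 + 4 = 8 bars.
8 (basic form) + 3 (extra statement) = 11.
The elision shares a bar with the next section but does not change this unit's count.

11 measures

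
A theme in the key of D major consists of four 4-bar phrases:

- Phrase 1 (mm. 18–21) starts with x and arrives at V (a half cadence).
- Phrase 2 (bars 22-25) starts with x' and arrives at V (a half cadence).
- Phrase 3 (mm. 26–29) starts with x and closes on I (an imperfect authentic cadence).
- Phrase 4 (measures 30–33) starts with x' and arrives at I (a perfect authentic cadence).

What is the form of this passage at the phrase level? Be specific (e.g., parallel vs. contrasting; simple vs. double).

Four phrases in two halves: the first half (mm. 18–25) ends with a half cadence, the second (mm. 26-33) with a perfect authentic cadence — a large antecedent–consequent pair, i.e. a double period.
Phrase 3 begins with the same material as phrase 1, making it parallel.

parallel double period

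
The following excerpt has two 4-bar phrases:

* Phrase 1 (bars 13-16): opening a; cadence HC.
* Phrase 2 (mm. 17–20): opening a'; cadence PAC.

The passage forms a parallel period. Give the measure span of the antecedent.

The phrase ending with the weaker cadence (half cadence) is the antecedent; the one ending more conclusively (perfect authentic cadence) is the consequent. The antecedent is measures 13–16.

measures 13–16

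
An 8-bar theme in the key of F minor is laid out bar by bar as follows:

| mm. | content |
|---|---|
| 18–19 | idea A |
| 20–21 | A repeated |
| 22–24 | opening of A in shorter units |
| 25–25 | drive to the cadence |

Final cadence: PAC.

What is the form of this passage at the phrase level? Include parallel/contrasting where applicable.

Basic idea (bars 18-19) + its repetition (measures 20–21) form the presentation; fragmentation and cadence (mm. 22-25) form the continuation — the 8-bar whole is a sentence.

sentence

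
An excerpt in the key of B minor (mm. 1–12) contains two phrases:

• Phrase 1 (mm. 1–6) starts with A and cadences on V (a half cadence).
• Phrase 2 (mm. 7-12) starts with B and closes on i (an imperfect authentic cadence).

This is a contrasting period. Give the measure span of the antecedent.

measures 1–6

The phrase ending with the weaker cadence (half cadence) is the antecedent; the one ending more conclusively (imperfect authentic cadence) is the consequent. The antecedent is measures 1–6.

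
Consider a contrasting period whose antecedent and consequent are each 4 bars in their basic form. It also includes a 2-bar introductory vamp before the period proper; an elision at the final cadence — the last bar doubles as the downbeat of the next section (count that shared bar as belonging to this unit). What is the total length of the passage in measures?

Basic contrasting period: 4 + 4 = 8 bars.
8 (basic form) + 2 (introduction) = 10.
The elision shares a bar with the next section but does not change this unit's count.

10 measures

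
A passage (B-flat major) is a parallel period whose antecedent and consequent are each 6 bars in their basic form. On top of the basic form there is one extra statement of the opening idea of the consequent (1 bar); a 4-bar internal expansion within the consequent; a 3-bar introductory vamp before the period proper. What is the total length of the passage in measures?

20 measures

Basic parallel period: 6 + 6 = 12 bars.
12 (basic form) + 1 (extra statement) + 4 (internal expansion) + 3 (introduction) = 20.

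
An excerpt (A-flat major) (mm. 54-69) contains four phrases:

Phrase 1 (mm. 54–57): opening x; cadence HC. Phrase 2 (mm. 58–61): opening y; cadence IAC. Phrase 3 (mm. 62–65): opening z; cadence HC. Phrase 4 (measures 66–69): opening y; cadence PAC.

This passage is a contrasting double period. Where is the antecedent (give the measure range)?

measures 54–61

In a double period the four phrases pair into a large antecedent (phrases 1–2, ending imperfect authentic cadence) and a large consequent (phrases 3–4, ending perfect authentic cadence). The antecedent spans mm. 54–61.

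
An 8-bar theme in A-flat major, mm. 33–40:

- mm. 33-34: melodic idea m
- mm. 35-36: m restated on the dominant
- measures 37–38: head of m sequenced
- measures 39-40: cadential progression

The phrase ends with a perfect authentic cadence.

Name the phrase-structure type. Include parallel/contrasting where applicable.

sentence

Basic idea (measures 33-34) + its repetition (bars 35–36) form the presentation; fragmentation and cadence (mm. 37–40) form the continuation — the 8-bar whole is a sentence.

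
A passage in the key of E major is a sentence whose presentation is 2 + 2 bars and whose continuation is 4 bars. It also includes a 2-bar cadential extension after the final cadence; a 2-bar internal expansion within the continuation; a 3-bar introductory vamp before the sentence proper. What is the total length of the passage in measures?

15 measures

Basic sentence: 2 + 2 + 4 = 8 bars.
8 (basic form) + 2 (cadential extension) + 2 (internal expansion) + 3 (introduction) = 15.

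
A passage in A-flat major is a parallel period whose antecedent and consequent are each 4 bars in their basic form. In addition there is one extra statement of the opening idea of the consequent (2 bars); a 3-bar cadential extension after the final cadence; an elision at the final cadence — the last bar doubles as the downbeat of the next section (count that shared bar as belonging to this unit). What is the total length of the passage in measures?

13 measures

Basic parallel period: 4 + 4 = 8 bars.
8 (basic form) + 2 (extra statement) + 3 (cadential extension) = 13.
The elision shares a bar with the next section but does not change this unit's count.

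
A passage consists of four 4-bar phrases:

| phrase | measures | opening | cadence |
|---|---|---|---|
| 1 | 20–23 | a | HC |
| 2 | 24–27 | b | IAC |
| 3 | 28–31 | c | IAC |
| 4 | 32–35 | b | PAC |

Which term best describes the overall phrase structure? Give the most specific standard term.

contrasting double period

Four phrases in two halves: the first half (bars 20–27) ends with an imperfect authentic cadence, the second (mm. 28-35) with a perfect authentic cadence — a large antecedent–consequent pair, i.e. a double period.
Phrase 3 begins with different material from phrase 1, making it contrasting.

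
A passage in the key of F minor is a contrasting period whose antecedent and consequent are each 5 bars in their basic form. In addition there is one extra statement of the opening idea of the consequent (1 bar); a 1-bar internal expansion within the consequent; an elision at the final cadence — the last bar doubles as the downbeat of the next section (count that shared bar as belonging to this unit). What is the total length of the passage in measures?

Basic contrasting period: 5 + 5 = 10 bars.
10 (basic form) + 1 (extra statement) + 1 (internal expansion) = 12.
The elision shares a bar with the next section but does not change this unit's count.

12 measures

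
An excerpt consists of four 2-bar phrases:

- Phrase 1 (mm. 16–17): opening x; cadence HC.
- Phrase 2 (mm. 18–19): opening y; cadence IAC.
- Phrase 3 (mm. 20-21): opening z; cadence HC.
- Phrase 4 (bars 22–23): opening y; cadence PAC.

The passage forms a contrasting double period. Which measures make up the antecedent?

measures 16–19

In a double period the four phrases pair into a large antecedent (phrases 1–2, ending imperfect authentic cadence) and a large consequent (phrases 3–4, ending perfect authentic cadence). The antecedent spans bars 16-19.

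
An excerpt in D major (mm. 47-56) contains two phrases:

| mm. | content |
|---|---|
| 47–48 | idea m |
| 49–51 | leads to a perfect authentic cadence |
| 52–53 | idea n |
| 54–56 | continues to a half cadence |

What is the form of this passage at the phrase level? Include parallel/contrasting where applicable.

phrase group

The second phrase closes with a half cadence, which is not stronger than the first phrase's perfect authentic cadence; without a weak→strong cadential pair there is no antecedent–consequent relationship, so this is a phrase group rather than a period.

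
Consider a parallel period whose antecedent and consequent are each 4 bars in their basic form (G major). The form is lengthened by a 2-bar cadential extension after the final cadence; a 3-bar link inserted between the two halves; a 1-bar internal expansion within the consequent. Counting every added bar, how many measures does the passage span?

Basic parallel period: 4 + 4 = 8 bars.
8 (basic form) + 2 (cadential extension) + 3 (link) + 1 (internal expansion) = 14.

14 measures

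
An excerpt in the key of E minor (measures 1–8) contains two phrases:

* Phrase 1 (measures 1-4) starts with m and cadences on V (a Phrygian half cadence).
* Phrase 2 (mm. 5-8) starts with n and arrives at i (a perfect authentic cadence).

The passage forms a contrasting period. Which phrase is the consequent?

phrase 2

The phrase ending with the weaker cadence (Phrygian half cadence) is the antecedent; the one ending more conclusively (perfect authentic cadence) is the consequent. The consequent is phrase 2.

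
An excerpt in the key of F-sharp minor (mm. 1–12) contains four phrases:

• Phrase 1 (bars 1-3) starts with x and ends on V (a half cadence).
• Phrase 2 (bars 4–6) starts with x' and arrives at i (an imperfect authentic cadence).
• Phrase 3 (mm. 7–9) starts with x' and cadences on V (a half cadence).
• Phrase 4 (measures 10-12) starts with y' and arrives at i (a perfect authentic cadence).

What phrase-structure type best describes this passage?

Four phrases in two halves: the first half (bars 1–6) ends with an imperfect authentic cadence, the second (bars 7–12) with a perfect authentic cadence — a large antecedent–consequent pair, i.e. a double period.
Phrase 3 begins with the same material as phrase 1, making it parallel.

parallel double period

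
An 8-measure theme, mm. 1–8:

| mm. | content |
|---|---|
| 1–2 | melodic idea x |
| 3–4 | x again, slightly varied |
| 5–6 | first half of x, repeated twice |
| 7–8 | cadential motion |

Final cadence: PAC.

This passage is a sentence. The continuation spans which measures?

measures 5–8

After the presentation (mm. 1–4), the continuation covers the fragmentation through the cadence: bars 5-8.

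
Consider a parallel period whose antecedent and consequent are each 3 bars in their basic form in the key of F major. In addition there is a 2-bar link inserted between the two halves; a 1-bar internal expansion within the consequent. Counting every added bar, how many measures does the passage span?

Basic parallel period: 3 + 3 = 6 bars.
6 (basic form) + 2 (link) + 1 (internal expansion) = 9.

9 measures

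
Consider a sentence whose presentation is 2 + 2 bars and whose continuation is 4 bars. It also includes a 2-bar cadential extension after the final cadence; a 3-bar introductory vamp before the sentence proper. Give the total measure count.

Basic sentence: 2 + 2 + 4 = 8 bars.
8 (basic form) + 2 (cadential extension) + 3 (introduction) = 13.

13 measures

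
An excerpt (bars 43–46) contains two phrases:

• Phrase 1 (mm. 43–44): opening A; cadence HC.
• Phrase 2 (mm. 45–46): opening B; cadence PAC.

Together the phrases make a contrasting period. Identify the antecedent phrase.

phrase 1

The phrase ending with the weaker cadence (half cadence) is the antecedent; the one ending more conclusively (perfect authentic cadence) is the consequent. The antecedent is phrase 1.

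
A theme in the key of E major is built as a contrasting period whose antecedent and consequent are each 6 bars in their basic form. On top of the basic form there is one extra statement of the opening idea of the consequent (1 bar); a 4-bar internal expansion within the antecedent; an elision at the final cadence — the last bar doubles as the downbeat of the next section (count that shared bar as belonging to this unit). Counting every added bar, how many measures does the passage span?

17 measures

Basic contrasting period: 6 + 6 = 12 bars.
12 (basic form) + 1 (extra statement) + 4 (internal expansion) = 17.
The elision shares a bar with the next section but does not change this unit's count.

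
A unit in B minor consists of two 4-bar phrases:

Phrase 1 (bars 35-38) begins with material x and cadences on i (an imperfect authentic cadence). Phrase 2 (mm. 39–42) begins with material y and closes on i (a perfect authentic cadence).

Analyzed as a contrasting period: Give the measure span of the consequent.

The antecedent is the phrase ending with the weaker cadence (imperfect authentic cadence, phrase 1) and the consequent the one ending more conclusively (perfect authentic cadence, phrase 2); the consequent is mm. 39–42.

measures 39–42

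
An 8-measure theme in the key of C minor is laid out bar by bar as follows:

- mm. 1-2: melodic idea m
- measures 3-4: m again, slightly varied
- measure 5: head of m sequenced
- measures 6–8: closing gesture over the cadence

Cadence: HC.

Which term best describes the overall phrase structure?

sentence

Basic idea (mm. 1-2) + its repetition (measures 3–4) form the presentation; fragmentation and cadence (mm. 5–8) form the continuation — the 8-bar whole is a sentence.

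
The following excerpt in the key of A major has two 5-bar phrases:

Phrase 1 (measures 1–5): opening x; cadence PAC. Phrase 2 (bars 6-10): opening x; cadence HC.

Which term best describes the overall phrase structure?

phrase group

The second phrase closes with a half cadence, which is not stronger than the first phrase's perfect authentic cadence; without a weak→strong cadential pair there is no antecedent–consequent relationship, so this is a phrase group rather than a period.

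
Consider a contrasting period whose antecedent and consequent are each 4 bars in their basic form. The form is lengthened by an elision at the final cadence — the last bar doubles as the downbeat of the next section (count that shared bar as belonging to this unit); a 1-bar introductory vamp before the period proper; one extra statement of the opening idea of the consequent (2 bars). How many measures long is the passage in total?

11 measures

Basic contrasting period: 4 + 4 = 8 bars.
8 (basic form) + 1 (introduction) + 2 (extra statement) = 11.
The elision shares a bar with the next section but does not change this unit's count.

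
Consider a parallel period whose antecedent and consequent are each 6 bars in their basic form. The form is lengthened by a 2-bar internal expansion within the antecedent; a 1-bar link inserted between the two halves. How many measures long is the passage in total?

15 measures

Basic parallel period: 6 + 6 = 12 bars.
12 (basic form) + 2 (internal expansion) + 1 (link) = 15.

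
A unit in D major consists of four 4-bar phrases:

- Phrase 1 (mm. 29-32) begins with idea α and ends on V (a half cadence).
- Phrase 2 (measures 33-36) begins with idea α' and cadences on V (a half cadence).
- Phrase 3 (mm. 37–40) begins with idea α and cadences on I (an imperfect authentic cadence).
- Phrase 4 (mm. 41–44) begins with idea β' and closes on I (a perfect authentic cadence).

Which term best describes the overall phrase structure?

Four phrases in two halves: the first half (measures 29–36) ends with a half cadence, the second (bars 37–44) with a perfect authentic cadence — a large antecedent–consequent pair, i.e. a double period.
Phrase 3 begins with the same material as phrase 1, making it parallel.

parallel double period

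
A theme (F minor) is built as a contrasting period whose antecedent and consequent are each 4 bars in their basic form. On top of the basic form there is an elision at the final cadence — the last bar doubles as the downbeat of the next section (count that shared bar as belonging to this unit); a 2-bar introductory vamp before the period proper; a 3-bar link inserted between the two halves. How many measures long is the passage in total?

13 measures

Basic contrasting period: 4 + 4 = 8 bars.
8 (basic form) + 2 (introduction) + 3 (link) = 13.
The elision shares a bar with the next section but does not change this unit's count.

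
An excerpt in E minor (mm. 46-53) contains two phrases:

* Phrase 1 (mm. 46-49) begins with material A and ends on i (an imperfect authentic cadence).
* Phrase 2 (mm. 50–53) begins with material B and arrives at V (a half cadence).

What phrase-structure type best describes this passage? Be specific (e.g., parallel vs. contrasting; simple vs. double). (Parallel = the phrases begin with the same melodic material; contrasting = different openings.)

phrase group

The second phrase closes with a half cadence, which is not stronger than the first phrase's imperfect authentic cadence; without a weak→strong cadential pair there is no antecedent–consequent relationship, so this is a phrase group rather than a period.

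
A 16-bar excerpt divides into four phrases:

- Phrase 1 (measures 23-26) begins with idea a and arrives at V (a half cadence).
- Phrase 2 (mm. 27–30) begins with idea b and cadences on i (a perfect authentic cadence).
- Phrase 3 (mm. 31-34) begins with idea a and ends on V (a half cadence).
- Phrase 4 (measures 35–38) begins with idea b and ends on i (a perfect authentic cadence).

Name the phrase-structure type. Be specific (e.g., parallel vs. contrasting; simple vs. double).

The cadence pattern HC–PAC–HC–PAC is weak–strong twice, and phrases 3–4 restate phrases 1–2: a period heard twice, not a double period (which would end weakly at phrase 2).

repeated period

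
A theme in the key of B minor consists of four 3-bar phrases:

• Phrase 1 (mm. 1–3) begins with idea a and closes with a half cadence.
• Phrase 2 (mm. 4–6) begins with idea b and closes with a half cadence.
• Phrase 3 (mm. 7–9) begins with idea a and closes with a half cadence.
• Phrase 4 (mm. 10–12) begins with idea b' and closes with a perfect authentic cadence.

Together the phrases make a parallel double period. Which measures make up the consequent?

In a double period the first pair of phrases (ending half cadence) is the large antecedent and the second pair (ending perfect authentic cadence) is the large consequent; the consequent is measures 7–12.

measures 7–12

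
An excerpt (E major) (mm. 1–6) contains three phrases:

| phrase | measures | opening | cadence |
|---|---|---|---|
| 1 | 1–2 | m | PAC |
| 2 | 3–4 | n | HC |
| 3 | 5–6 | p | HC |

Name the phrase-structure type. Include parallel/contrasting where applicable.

The final phrase closes with a half cadence, which is not stronger than the preceding half cadence; the 3 phrases lack an overall antecedent–consequent design and so form a phrase group.

phrase group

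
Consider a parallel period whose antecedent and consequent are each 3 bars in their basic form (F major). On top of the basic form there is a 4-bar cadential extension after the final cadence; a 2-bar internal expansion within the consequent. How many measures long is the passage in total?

12 measures

Basic parallel period: 3 + 3 = 6 bars.
6 (basic form) + 4 (cadential extension) + 2 (internal expansion) = 12.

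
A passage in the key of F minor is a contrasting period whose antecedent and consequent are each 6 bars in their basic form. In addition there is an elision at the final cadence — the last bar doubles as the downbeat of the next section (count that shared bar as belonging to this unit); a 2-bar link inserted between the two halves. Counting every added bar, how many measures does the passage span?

Basic contrasting period: 6 + 6 = 12 bars.
12 (basic form) + 2 (link) = 14.
The elision shares a bar with the next section but does not change this unit's count.

14 measures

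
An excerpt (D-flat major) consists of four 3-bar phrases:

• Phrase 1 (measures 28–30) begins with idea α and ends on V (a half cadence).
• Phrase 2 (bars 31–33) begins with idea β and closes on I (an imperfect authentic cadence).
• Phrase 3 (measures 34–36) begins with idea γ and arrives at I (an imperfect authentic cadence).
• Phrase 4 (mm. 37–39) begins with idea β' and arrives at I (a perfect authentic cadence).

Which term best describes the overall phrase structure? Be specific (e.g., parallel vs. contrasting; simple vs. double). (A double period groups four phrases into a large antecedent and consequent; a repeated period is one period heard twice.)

contrasting double period

Four phrases in two halves: the first half (measures 28-33) ends with an imperfect authentic cadence, the second (measures 34-39) with a perfect authentic cadence — a large antecedent–consequent pair, i.e. a double period.
Phrase 3 begins with different material from phrase 1, making it contrasting.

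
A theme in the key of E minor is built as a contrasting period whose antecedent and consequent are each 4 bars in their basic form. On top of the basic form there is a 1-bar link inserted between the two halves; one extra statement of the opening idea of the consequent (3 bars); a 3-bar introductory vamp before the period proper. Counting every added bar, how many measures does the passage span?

Basic contrasting period: 4 + 4 = 8 bars.
8 (basic form) + 1 (link) + 3 (extra statement) + 3 (introduction) = 15.

15 measures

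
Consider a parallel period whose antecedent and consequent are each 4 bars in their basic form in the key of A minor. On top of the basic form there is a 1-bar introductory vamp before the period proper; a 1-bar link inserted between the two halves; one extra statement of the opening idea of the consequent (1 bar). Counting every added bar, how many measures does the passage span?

11 measures

Basic parallel period: 4 + 4 = 8 bars.
8 (basic form) + 1 (introduction) + 1 (link) + 1 (extra statement) = 11.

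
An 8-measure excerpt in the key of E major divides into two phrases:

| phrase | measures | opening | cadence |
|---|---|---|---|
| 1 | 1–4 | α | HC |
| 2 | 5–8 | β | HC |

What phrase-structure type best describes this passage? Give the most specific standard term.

The second phrase closes with a half cadence, which is not stronger than the first phrase's half cadence; without a weak→strong cadential pair there is no antecedent–consequent relationship, so this is a phrase group rather than a period.

phrase group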